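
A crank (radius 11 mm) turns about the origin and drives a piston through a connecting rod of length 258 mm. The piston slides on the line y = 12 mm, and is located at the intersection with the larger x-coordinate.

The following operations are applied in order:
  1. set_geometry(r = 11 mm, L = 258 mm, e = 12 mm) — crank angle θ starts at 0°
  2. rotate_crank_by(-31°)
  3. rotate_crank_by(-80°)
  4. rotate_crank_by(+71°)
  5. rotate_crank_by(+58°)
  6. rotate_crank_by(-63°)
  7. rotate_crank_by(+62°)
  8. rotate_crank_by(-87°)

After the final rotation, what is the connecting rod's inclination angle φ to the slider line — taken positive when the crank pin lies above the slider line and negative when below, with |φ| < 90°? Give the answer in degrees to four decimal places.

-4.9667

set_geometry: r = 11 mm, L = 258 mm, e = 12 mm; θ ← 0°
rotate_crank_by(-31°): θ ← 0° -31° = -31°
rotate_crank_by(-80°): θ ← -31° -80° = -111°
rotate_crank_by(+71°): θ ← -111° +71° = -40°
rotate_crank_by(+58°): θ ← -40° +58° = 18°
rotate_crank_by(-63°): θ ← 18° -63° = -45°
rotate_crank_by(+62°): θ ← -45° +62° = 17°
rotate_crank_by(-87°): θ ← 17° -87° = -70°
crank pin P = (r cos θ, r sin θ) = (3.762222, -10.336619)
h = r sin θ − e = -10.336619 − 12 = -22.336619
sin φ = h / L = -22.336619 / 258 = -0.08657604
φ = arcsin(-0.08657604) = -4.966660°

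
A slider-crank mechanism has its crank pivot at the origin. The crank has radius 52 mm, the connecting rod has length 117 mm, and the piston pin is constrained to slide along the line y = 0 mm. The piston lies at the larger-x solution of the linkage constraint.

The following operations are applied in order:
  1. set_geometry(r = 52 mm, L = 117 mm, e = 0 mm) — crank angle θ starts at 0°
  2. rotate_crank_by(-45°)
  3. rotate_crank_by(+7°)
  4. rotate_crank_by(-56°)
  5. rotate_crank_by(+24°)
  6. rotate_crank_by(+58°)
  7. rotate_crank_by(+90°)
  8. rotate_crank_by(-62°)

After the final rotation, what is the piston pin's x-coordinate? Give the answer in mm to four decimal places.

set_geometry: r = 52 mm, L = 117 mm, e = 0 mm; θ ← 0°
rotate_crank_by(-45°): θ ← 0° -45° = -45°
rotate_crank_by(+7°): θ ← -45° +7° = -38°
rotate_crank_by(-56°): θ ← -38° -56° = -94°
rotate_crank_by(+24°): θ ← -94° +24° = -70°
rotate_crank_by(+58°): θ ← -70° +58° = -12°
rotate_crank_by(+90°): θ ← -12° +90° = 78°
rotate_crank_by(-62°): θ ← 78° -62° = 16°
crank pin P = (r cos θ, r sin θ) = (49.985608, 14.333143)
h = r sin θ − e = 14.333143 − 0 = 14.333143
x = r cos θ + √(L² − h²) = 49.985608 + √(13689.0 − 205.4390) = 49.985608 + 116.118737 = 166.104345

166.1043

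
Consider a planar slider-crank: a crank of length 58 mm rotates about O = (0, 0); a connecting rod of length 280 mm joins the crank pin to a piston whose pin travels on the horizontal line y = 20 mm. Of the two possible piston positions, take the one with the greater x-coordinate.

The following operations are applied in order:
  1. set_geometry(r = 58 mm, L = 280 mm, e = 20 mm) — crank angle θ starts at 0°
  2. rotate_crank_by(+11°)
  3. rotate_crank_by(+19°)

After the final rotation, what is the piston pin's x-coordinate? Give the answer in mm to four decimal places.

330.0848

set_geometry: r = 58 mm, L = 280 mm, e = 20 mm; θ ← 0°
rotate_crank_by(+11°): θ ← 0° +11° = 11°
rotate_crank_by(+19°): θ ← 11° +19° = 30°
crank pin P = (r cos θ, r sin θ) = (50.229473, 29.000000)
h = r sin θ − e = 29.000000 − 20 = 9.000000
x = r cos θ + √(L² − h²) = 50.229473 + √(78400.0 − 81.0000) = 50.229473 + 279.855320 = 330.084793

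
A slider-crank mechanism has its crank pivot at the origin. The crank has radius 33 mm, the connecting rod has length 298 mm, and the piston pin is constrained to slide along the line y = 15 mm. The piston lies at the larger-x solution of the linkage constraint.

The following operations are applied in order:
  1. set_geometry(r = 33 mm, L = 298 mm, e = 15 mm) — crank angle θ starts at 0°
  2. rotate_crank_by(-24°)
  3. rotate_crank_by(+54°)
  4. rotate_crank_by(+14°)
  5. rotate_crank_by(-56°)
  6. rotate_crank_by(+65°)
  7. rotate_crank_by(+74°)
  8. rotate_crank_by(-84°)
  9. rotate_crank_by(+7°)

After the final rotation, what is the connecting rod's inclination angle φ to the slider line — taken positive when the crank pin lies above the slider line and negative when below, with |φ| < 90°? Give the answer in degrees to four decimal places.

set_geometry: r = 33 mm, L = 298 mm, e = 15 mm; θ ← 0°
rotate_crank_by(-24°): θ ← 0° -24° = -24°
rotate_crank_by(+54°): θ ← -24° +54° = 30°
rotate_crank_by(+14°): θ ← 30° +14° = 44°
rotate_crank_by(-56°): θ ← 44° -56° = -12°
rotate_crank_by(+65°): θ ← -12° +65° = 53°
rotate_crank_by(+74°): θ ← 53° +74° = 127°
rotate_crank_by(-84°): θ ← 127° -84° = 43°
rotate_crank_by(+7°): θ ← 43° +7° = 50°
crank pin P = (r cos θ, r sin θ) = (21.211991, 25.279467)
h = r sin θ − e = 25.279467 − 15 = 10.279467
sin φ = h / L = 10.279467 / 298 = 0.03449485
φ = arcsin(0.03449485) = 1.976802°

1.9768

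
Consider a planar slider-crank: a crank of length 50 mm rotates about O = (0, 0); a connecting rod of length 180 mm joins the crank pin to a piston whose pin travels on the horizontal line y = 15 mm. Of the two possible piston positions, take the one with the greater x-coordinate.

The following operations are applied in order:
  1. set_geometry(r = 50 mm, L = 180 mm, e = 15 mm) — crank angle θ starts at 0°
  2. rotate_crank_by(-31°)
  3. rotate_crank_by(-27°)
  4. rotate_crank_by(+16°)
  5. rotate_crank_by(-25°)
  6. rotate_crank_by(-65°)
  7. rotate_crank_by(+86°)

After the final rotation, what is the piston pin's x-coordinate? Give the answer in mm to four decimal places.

207.3665

set_geometry: r = 50 mm, L = 180 mm, e = 15 mm; θ ← 0°
rotate_crank_by(-31°): θ ← 0° -31° = -31°
rotate_crank_by(-27°): θ ← -31° -27° = -58°
rotate_crank_by(+16°): θ ← -58° +16° = -42°
rotate_crank_by(-25°): θ ← -42° -25° = -67°
rotate_crank_by(-65°): θ ← -67° -65° = -132°
rotate_crank_by(+86°): θ ← -132° +86° = -46°
crank pin P = (r cos θ, r sin θ) = (34.732919, -35.966990)
h = r sin θ − e = -35.966990 − 15 = -50.966990
x = r cos θ + √(L² − h²) = 34.732919 + √(32400.0 − 2597.6341) = 34.732919 + 172.633618 = 207.366536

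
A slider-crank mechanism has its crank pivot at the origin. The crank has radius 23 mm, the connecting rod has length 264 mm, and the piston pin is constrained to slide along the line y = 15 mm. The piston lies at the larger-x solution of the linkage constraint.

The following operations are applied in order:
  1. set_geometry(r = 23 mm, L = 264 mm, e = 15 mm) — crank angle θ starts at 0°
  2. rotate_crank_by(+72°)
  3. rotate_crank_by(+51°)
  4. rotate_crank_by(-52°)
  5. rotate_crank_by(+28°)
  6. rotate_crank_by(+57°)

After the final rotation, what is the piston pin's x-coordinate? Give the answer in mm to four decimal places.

242.9281

set_geometry: r = 23 mm, L = 264 mm, e = 15 mm; θ ← 0°
rotate_crank_by(+72°): θ ← 0° +72° = 72°
rotate_crank_by(+51°): θ ← 72° +51° = 123°
rotate_crank_by(-52°): θ ← 123° -52° = 71°
rotate_crank_by(+28°): θ ← 71° +28° = 99°
rotate_crank_by(+57°): θ ← 99° +57° = 156°
crank pin P = (r cos θ, r sin θ) = (-21.011546, 9.354943)
h = r sin θ − e = 9.354943 − 15 = -5.645057
x = r cos θ + √(L² − h²) = -21.011546 + √(69696.0 − 31.8667) = -21.011546 + 263.939640 = 242.928094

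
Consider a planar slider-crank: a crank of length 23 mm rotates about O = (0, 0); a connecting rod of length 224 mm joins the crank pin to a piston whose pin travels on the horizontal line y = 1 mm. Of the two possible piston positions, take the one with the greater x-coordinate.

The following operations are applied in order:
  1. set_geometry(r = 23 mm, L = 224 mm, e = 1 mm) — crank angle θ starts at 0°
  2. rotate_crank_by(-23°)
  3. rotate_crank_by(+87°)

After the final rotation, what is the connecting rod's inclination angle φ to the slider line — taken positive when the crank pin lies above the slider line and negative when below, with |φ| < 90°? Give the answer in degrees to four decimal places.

set_geometry: r = 23 mm, L = 224 mm, e = 1 mm; θ ← 0°
rotate_crank_by(-23°): θ ← 0° -23° = -23°
rotate_crank_by(+87°): θ ← -23° +87° = 64°
crank pin P = (r cos θ, r sin θ) = (10.082536, 20.672263)
h = r sin θ − e = 20.672263 − 1 = 19.672263
sin φ = h / L = 19.672263 / 224 = 0.08782260
φ = arcsin(0.08782260) = 5.038355°

5.0384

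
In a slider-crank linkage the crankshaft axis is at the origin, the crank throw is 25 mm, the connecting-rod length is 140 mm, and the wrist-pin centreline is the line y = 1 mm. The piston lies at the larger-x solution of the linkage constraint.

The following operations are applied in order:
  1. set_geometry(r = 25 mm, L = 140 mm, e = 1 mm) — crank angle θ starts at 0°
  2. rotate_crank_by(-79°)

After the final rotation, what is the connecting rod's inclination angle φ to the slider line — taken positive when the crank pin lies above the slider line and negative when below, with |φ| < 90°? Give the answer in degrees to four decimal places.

-10.5115

set_geometry: r = 25 mm, L = 140 mm, e = 1 mm; θ ← 0°
rotate_crank_by(-79°): θ ← 0° -79° = -79°
crank pin P = (r cos θ, r sin θ) = (4.770225, -24.540680)
h = r sin θ − e = -24.540680 − 1 = -25.540680
sin φ = h / L = -25.540680 / 140 = -0.18243343
φ = arcsin(-0.18243343) = -10.511532°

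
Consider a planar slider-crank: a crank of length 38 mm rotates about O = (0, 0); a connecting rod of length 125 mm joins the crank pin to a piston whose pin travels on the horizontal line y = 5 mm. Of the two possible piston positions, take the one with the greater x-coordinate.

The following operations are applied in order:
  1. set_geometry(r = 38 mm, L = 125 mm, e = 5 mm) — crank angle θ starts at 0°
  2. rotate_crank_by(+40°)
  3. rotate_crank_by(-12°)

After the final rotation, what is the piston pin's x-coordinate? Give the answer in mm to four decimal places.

set_geometry: r = 38 mm, L = 125 mm, e = 5 mm; θ ← 0°
rotate_crank_by(+40°): θ ← 0° +40° = 40°
rotate_crank_by(-12°): θ ← 40° -12° = 28°
crank pin P = (r cos θ, r sin θ) = (33.552009, 17.839919)
h = r sin θ − e = 17.839919 − 5 = 12.839919
x = r cos θ + √(L² − h²) = 33.552009 + √(15625.0 − 164.8635) = 33.552009 + 124.338797 = 157.890806

157.8908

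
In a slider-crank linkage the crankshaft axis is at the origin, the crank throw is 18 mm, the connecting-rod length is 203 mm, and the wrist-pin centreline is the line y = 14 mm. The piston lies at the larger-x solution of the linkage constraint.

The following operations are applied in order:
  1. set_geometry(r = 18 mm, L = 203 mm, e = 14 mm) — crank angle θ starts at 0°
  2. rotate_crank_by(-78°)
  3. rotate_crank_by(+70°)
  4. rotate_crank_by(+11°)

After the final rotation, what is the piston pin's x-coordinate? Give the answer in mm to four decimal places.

220.5549

set_geometry: r = 18 mm, L = 203 mm, e = 14 mm; θ ← 0°
rotate_crank_by(-78°): θ ← 0° -78° = -78°
rotate_crank_by(+70°): θ ← -78° +70° = -8°
rotate_crank_by(+11°): θ ← -8° +11° = 3°
crank pin P = (r cos θ, r sin θ) = (17.975332, 0.942047)
h = r sin θ − e = 0.942047 − 14 = -13.057953
x = r cos θ + √(L² − h²) = 17.975332 + √(41209.0 − 170.5101) = 17.975332 + 202.579589 = 220.554921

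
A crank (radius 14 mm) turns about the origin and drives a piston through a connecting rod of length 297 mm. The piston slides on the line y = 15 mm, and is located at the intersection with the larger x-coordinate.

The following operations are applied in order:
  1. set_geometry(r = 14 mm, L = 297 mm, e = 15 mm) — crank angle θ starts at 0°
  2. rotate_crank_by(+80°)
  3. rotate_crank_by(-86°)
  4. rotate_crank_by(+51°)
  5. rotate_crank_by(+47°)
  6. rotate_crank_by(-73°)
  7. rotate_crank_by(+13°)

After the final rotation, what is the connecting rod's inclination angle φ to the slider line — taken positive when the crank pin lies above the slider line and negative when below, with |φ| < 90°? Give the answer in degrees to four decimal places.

-1.4627

set_geometry: r = 14 mm, L = 297 mm, e = 15 mm; θ ← 0°
rotate_crank_by(+80°): θ ← 0° +80° = 80°
rotate_crank_by(-86°): θ ← 80° -86° = -6°
rotate_crank_by(+51°): θ ← -6° +51° = 45°
rotate_crank_by(+47°): θ ← 45° +47° = 92°
rotate_crank_by(-73°): θ ← 92° -73° = 19°
rotate_crank_by(+13°): θ ← 19° +13° = 32°
crank pin P = (r cos θ, r sin θ) = (11.872673, 7.418870)
h = r sin θ − e = 7.418870 − 15 = -7.581130
sin φ = h / L = -7.581130 / 297 = -0.02552569
φ = arcsin(-0.02552569) = -1.462673°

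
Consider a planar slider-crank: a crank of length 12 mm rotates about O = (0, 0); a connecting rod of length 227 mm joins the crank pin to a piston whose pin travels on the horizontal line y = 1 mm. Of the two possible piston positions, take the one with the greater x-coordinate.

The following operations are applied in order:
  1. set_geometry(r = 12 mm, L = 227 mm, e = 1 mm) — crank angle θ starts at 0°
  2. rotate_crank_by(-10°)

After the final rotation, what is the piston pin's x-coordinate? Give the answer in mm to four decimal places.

set_geometry: r = 12 mm, L = 227 mm, e = 1 mm; θ ← 0°
rotate_crank_by(-10°): θ ← 0° -10° = -10°
crank pin P = (r cos θ, r sin θ) = (11.817693, -2.083778)
h = r sin θ − e = -2.083778 − 1 = -3.083778
x = r cos θ + √(L² − h²) = 11.817693 + √(51529.0 − 9.5097) = 11.817693 + 226.979053 = 238.796746

238.7967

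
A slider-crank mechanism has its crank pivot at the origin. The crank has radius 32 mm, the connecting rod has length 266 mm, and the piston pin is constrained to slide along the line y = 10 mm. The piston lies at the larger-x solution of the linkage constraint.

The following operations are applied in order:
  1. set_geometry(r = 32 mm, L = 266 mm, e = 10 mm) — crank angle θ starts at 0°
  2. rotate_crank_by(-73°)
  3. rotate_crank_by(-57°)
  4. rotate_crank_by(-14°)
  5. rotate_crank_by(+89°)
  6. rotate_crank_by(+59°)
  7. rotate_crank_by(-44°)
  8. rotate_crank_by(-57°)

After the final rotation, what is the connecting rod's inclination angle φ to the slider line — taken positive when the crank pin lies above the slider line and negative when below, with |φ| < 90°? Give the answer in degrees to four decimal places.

-9.0327

set_geometry: r = 32 mm, L = 266 mm, e = 10 mm; θ ← 0°
rotate_crank_by(-73°): θ ← 0° -73° = -73°
rotate_crank_by(-57°): θ ← -73° -57° = -130°
rotate_crank_by(-14°): θ ← -130° -14° = -144°
rotate_crank_by(+89°): θ ← -144° +89° = -55°
rotate_crank_by(+59°): θ ← -55° +59° = 4°
rotate_crank_by(-44°): θ ← 4° -44° = -40°
rotate_crank_by(-57°): θ ← -40° -57° = -97°
crank pin P = (r cos θ, r sin θ) = (-3.899819, -31.761477)
h = r sin θ − e = -31.761477 − 10 = -41.761477
sin φ = h / L = -41.761477 / 266 = -0.15699803
φ = arcsin(-0.15699803) = -9.032694°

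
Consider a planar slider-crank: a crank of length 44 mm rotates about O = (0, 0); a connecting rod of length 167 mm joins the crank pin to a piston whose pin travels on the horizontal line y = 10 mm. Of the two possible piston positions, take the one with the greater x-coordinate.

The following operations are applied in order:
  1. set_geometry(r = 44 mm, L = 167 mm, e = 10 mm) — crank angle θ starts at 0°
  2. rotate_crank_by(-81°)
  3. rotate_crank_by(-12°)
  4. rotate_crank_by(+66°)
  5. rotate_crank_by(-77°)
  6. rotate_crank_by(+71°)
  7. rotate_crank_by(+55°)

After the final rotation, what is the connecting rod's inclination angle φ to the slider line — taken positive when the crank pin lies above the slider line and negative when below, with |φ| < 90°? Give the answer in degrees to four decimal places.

2.2247

set_geometry: r = 44 mm, L = 167 mm, e = 10 mm; θ ← 0°
rotate_crank_by(-81°): θ ← 0° -81° = -81°
rotate_crank_by(-12°): θ ← -81° -12° = -93°
rotate_crank_by(+66°): θ ← -93° +66° = -27°
rotate_crank_by(-77°): θ ← -27° -77° = -104°
rotate_crank_by(+71°): θ ← -104° +71° = -33°
rotate_crank_by(+55°): θ ← -33° +55° = 22°
crank pin P = (r cos θ, r sin θ) = (40.796090, 16.482690)
h = r sin θ − e = 16.482690 − 10 = 6.482690
sin φ = h / L = 6.482690 / 167 = 0.03881850
φ = arcsin(0.03881850) = 2.224695°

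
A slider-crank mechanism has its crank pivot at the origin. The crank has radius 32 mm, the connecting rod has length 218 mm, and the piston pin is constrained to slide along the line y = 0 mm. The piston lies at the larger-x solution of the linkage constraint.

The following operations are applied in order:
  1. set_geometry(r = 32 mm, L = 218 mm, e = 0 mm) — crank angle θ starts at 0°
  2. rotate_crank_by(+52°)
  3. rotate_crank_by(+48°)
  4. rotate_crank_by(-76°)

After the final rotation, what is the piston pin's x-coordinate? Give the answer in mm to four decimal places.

246.8446

set_geometry: r = 32 mm, L = 218 mm, e = 0 mm; θ ← 0°
rotate_crank_by(+52°): θ ← 0° +52° = 52°
rotate_crank_by(+48°): θ ← 52° +48° = 100°
rotate_crank_by(-76°): θ ← 100° -76° = 24°
crank pin P = (r cos θ, r sin θ) = (29.233455, 13.015573)
h = r sin θ − e = 13.015573 − 0 = 13.015573
x = r cos θ + √(L² − h²) = 29.233455 + √(47524.0 − 169.4051) = 29.233455 + 217.611109 = 246.844564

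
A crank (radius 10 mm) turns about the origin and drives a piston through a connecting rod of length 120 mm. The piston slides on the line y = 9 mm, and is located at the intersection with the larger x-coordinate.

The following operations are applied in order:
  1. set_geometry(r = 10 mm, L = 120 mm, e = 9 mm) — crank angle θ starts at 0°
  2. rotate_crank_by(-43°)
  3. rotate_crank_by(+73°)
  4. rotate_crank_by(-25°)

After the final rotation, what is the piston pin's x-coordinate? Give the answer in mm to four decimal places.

set_geometry: r = 10 mm, L = 120 mm, e = 9 mm; θ ← 0°
rotate_crank_by(-43°): θ ← 0° -43° = -43°
rotate_crank_by(+73°): θ ← -43° +73° = 30°
rotate_crank_by(-25°): θ ← 30° -25° = 5°
crank pin P = (r cos θ, r sin θ) = (9.961947, 0.871557)
h = r sin θ − e = 0.871557 − 9 = -8.128443
x = r cos θ + √(L² − h²) = 9.961947 + √(14400.0 − 66.0716) = 9.961947 + 119.724385 = 129.686332

129.6863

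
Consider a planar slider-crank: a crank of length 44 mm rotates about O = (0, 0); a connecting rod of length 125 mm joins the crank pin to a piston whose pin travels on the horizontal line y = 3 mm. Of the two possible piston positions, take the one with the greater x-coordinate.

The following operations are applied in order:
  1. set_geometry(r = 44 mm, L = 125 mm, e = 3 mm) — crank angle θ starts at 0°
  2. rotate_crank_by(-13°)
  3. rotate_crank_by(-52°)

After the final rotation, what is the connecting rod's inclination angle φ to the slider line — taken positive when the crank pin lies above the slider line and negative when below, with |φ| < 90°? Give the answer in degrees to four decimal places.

set_geometry: r = 44 mm, L = 125 mm, e = 3 mm; θ ← 0°
rotate_crank_by(-13°): θ ← 0° -13° = -13°
rotate_crank_by(-52°): θ ← -13° -52° = -65°
crank pin P = (r cos θ, r sin θ) = (18.595204, -39.877543)
h = r sin θ − e = -39.877543 − 3 = -42.877543
sin φ = h / L = -42.877543 / 125 = -0.34302034
φ = arcsin(-0.34302034) = -20.060997°

-20.0610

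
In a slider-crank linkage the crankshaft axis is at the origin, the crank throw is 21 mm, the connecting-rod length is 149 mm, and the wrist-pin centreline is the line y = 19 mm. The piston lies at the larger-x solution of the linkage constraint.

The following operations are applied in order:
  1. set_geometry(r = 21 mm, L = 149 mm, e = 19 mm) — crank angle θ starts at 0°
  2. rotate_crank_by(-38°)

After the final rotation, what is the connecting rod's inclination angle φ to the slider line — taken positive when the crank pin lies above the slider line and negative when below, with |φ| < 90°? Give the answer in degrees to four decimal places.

set_geometry: r = 21 mm, L = 149 mm, e = 19 mm; θ ← 0°
rotate_crank_by(-38°): θ ← 0° -38° = -38°
crank pin P = (r cos θ, r sin θ) = (16.548226, -12.928891)
h = r sin θ − e = -12.928891 − 19 = -31.928891
sin φ = h / L = -31.928891 / 149 = -0.21428786
φ = arcsin(-0.21428786) = -12.373751°

-12.3738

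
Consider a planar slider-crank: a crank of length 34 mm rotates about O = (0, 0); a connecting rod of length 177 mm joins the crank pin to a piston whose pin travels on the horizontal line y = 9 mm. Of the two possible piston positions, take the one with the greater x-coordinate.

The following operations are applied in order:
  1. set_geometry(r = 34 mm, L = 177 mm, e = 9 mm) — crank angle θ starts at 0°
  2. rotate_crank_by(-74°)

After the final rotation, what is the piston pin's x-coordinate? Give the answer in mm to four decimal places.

181.3936

set_geometry: r = 34 mm, L = 177 mm, e = 9 mm; θ ← 0°
rotate_crank_by(-74°): θ ← 0° -74° = -74°
crank pin P = (r cos θ, r sin θ) = (9.371670, -32.682898)
h = r sin θ − e = -32.682898 − 9 = -41.682898
x = r cos θ + √(L² − h²) = 9.371670 + √(31329.0 − 1737.4640) = 9.371670 + 172.021906 = 181.393576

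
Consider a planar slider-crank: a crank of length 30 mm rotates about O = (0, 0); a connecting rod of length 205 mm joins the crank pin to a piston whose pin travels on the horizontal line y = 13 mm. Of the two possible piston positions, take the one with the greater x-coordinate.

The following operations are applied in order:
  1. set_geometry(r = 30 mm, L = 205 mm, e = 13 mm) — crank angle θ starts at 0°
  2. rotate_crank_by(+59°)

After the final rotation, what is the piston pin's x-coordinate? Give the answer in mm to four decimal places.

220.0564

set_geometry: r = 30 mm, L = 205 mm, e = 13 mm; θ ← 0°
rotate_crank_by(+59°): θ ← 0° +59° = 59°
crank pin P = (r cos θ, r sin θ) = (15.451142, 25.715019)
h = r sin θ − e = 25.715019 − 13 = 12.715019
x = r cos θ + √(L² − h²) = 15.451142 + √(42025.0 − 161.6717) = 15.451142 + 204.605299 = 220.056441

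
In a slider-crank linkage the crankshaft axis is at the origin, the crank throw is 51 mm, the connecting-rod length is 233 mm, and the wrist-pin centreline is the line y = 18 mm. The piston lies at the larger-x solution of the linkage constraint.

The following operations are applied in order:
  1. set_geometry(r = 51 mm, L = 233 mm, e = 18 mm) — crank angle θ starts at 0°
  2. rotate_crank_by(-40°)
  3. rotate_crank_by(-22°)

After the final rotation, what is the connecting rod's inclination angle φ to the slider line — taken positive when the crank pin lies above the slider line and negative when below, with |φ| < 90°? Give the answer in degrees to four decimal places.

-15.6950

set_geometry: r = 51 mm, L = 233 mm, e = 18 mm; θ ← 0°
rotate_crank_by(-40°): θ ← 0° -40° = -40°
rotate_crank_by(-22°): θ ← -40° -22° = -62°
crank pin P = (r cos θ, r sin θ) = (23.943050, -45.030327)
h = r sin θ − e = -45.030327 − 18 = -63.030327
sin φ = h / L = -63.030327 / 233 = -0.27051643
φ = arcsin(-0.27051643) = -15.695000°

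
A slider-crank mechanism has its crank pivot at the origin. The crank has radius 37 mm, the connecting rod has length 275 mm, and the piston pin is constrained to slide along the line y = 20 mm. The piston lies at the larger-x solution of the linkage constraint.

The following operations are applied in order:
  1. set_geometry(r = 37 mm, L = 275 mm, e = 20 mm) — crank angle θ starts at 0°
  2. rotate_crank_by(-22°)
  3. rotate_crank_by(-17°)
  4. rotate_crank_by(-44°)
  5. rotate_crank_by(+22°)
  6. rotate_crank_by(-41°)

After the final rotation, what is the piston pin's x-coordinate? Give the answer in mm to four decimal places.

set_geometry: r = 37 mm, L = 275 mm, e = 20 mm; θ ← 0°
rotate_crank_by(-22°): θ ← 0° -22° = -22°
rotate_crank_by(-17°): θ ← -22° -17° = -39°
rotate_crank_by(-44°): θ ← -39° -44° = -83°
rotate_crank_by(+22°): θ ← -83° +22° = -61°
rotate_crank_by(-41°): θ ← -61° -41° = -102°
crank pin P = (r cos θ, r sin θ) = (-7.692733, -36.191461)
h = r sin θ − e = -36.191461 − 20 = -56.191461
x = r cos θ + √(L² − h²) = -7.692733 + √(75625.0 − 3157.4803) = -7.692733 + 269.197919 = 261.505187

261.5052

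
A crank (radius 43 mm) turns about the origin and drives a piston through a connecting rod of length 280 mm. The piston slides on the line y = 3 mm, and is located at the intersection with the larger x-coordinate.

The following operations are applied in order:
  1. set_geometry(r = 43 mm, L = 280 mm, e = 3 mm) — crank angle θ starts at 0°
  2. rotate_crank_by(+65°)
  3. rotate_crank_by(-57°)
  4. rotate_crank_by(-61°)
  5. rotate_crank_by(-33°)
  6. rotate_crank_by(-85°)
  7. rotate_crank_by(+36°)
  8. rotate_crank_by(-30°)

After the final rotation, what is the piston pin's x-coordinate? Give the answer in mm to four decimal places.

set_geometry: r = 43 mm, L = 280 mm, e = 3 mm; θ ← 0°
rotate_crank_by(+65°): θ ← 0° +65° = 65°
rotate_crank_by(-57°): θ ← 65° -57° = 8°
rotate_crank_by(-61°): θ ← 8° -61° = -53°
rotate_crank_by(-33°): θ ← -53° -33° = -86°
rotate_crank_by(-85°): θ ← -86° -85° = -171°
rotate_crank_by(+36°): θ ← -171° +36° = -135°
rotate_crank_by(-30°): θ ← -135° -30° = -165°
crank pin P = (r cos θ, r sin θ) = (-41.534811, -11.129219)
h = r sin θ − e = -11.129219 − 3 = -14.129219
x = r cos θ + √(L² − h²) = -41.534811 + √(78400.0 − 199.6348) = -41.534811 + 279.643282 = 238.108471

238.1085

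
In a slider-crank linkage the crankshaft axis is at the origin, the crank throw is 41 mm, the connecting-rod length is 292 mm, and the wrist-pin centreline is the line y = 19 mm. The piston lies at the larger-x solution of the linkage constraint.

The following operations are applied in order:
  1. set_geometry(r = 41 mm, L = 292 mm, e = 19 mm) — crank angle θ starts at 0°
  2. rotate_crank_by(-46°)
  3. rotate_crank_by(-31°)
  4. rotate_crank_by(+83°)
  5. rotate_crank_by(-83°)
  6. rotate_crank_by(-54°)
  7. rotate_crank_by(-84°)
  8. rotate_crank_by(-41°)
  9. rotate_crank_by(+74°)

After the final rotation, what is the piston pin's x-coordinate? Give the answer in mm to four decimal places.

set_geometry: r = 41 mm, L = 292 mm, e = 19 mm; θ ← 0°
rotate_crank_by(-46°): θ ← 0° -46° = -46°
rotate_crank_by(-31°): θ ← -46° -31° = -77°
rotate_crank_by(+83°): θ ← -77° +83° = 6°
rotate_crank_by(-83°): θ ← 6° -83° = -77°
rotate_crank_by(-54°): θ ← -77° -54° = -131°
rotate_crank_by(-84°): θ ← -131° -84° = -215°
rotate_crank_by(-41°): θ ← -215° -41° = -256°
rotate_crank_by(+74°): θ ← -256° +74° = -182°
crank pin P = (r cos θ, r sin θ) = (-40.975024, 1.430879)
h = r sin θ − e = 1.430879 − 19 = -17.569121
x = r cos θ + √(L² − h²) = -40.975024 + √(85264.0 − 308.6740) = -40.975024 + 291.470969 = 250.495945

250.4959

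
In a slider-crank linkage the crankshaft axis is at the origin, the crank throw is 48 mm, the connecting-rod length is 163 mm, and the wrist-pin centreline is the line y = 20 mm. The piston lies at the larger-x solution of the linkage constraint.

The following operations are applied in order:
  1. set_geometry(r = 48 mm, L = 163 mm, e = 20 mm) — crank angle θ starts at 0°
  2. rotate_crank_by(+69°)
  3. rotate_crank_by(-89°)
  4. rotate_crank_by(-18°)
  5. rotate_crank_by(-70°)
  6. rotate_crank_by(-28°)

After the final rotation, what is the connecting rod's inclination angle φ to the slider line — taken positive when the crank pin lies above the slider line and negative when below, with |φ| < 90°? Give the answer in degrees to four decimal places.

-19.1026

set_geometry: r = 48 mm, L = 163 mm, e = 20 mm; θ ← 0°
rotate_crank_by(+69°): θ ← 0° +69° = 69°
rotate_crank_by(-89°): θ ← 69° -89° = -20°
rotate_crank_by(-18°): θ ← -20° -18° = -38°
rotate_crank_by(-70°): θ ← -38° -70° = -108°
rotate_crank_by(-28°): θ ← -108° -28° = -136°
crank pin P = (r cos θ, r sin θ) = (-34.528310, -33.343602)
h = r sin θ − e = -33.343602 − 20 = -53.343602
sin φ = h / L = -53.343602 / 163 = -0.32726136
φ = arcsin(-0.32726136) = -19.102635°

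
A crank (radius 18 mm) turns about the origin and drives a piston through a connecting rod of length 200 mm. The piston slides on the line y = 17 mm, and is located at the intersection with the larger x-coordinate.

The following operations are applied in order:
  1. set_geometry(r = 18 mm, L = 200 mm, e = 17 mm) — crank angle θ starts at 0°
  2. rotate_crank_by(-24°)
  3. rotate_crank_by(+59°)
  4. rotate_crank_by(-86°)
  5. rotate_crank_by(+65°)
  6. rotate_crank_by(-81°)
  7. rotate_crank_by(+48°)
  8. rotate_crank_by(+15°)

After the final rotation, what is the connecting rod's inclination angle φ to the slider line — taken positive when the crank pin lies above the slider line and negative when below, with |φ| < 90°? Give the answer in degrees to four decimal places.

-5.2371

set_geometry: r = 18 mm, L = 200 mm, e = 17 mm; θ ← 0°
rotate_crank_by(-24°): θ ← 0° -24° = -24°
rotate_crank_by(+59°): θ ← -24° +59° = 35°
rotate_crank_by(-86°): θ ← 35° -86° = -51°
rotate_crank_by(+65°): θ ← -51° +65° = 14°
rotate_crank_by(-81°): θ ← 14° -81° = -67°
rotate_crank_by(+48°): θ ← -67° +48° = -19°
rotate_crank_by(+15°): θ ← -19° +15° = -4°
crank pin P = (r cos θ, r sin θ) = (17.956153, -1.255617)
h = r sin θ − e = -1.255617 − 17 = -18.255617
sin φ = h / L = -18.255617 / 200 = -0.09127808
φ = arcsin(-0.09127808) = -5.237139°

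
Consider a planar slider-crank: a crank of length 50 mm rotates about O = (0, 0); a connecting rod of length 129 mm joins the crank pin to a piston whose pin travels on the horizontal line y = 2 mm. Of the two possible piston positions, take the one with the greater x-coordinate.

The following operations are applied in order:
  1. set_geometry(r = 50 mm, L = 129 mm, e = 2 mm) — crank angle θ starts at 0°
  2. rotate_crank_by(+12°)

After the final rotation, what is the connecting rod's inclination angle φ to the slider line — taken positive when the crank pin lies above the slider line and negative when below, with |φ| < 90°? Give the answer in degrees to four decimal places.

3.7316

set_geometry: r = 50 mm, L = 129 mm, e = 2 mm; θ ← 0°
rotate_crank_by(+12°): θ ← 0° +12° = 12°
crank pin P = (r cos θ, r sin θ) = (48.907380, 10.395585)
h = r sin θ − e = 10.395585 − 2 = 8.395585
sin φ = h / L = 8.395585 / 129 = 0.06508205
φ = arcsin(0.06508205) = 3.731564°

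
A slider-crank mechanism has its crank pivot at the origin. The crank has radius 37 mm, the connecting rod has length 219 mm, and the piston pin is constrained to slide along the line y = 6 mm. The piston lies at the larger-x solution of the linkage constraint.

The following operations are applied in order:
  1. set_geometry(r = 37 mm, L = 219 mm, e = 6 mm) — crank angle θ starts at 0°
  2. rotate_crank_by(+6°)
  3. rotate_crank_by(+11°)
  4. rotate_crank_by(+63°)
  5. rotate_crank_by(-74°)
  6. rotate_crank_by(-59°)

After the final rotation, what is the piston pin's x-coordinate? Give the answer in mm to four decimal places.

238.3626

set_geometry: r = 37 mm, L = 219 mm, e = 6 mm; θ ← 0°
rotate_crank_by(+6°): θ ← 0° +6° = 6°
rotate_crank_by(+11°): θ ← 6° +11° = 17°
rotate_crank_by(+63°): θ ← 17° +63° = 80°
rotate_crank_by(-74°): θ ← 80° -74° = 6°
rotate_crank_by(-59°): θ ← 6° -59° = -53°
crank pin P = (r cos θ, r sin θ) = (22.267156, -29.549514)
h = r sin θ − e = -29.549514 − 6 = -35.549514
x = r cos θ + √(L² − h²) = 22.267156 + √(47961.0 − 1263.7679) = 22.267156 + 216.095424 = 238.362579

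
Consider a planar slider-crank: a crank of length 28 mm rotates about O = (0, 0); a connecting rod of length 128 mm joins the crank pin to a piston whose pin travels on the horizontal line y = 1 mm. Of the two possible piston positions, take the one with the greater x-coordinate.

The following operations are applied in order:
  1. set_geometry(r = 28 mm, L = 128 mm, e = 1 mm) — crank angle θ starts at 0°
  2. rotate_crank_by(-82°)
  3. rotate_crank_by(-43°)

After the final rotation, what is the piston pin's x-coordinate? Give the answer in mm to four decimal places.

set_geometry: r = 28 mm, L = 128 mm, e = 1 mm; θ ← 0°
rotate_crank_by(-82°): θ ← 0° -82° = -82°
rotate_crank_by(-43°): θ ← -82° -43° = -125°
crank pin P = (r cos θ, r sin θ) = (-16.060140, -22.936257)
h = r sin θ − e = -22.936257 − 1 = -23.936257
x = r cos θ + √(L² − h²) = -16.060140 + √(16384.0 − 572.9444) = -16.060140 + 125.742020 = 109.681880

109.6819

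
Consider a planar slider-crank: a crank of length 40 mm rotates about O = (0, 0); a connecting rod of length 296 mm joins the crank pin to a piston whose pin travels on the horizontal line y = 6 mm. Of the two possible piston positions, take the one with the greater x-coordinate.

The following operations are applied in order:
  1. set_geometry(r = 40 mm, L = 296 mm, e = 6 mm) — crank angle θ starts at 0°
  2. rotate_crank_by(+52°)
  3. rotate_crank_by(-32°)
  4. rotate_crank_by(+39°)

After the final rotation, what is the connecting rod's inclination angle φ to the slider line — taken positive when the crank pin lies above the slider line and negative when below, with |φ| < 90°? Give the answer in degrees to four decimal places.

5.4837

set_geometry: r = 40 mm, L = 296 mm, e = 6 mm; θ ← 0°
rotate_crank_by(+52°): θ ← 0° +52° = 52°
rotate_crank_by(-32°): θ ← 52° -32° = 20°
rotate_crank_by(+39°): θ ← 20° +39° = 59°
crank pin P = (r cos θ, r sin θ) = (20.601523, 34.286692)
h = r sin θ − e = 34.286692 − 6 = 28.286692
sin φ = h / L = 28.286692 / 296 = 0.09556315
φ = arcsin(0.09556315) = 5.483733°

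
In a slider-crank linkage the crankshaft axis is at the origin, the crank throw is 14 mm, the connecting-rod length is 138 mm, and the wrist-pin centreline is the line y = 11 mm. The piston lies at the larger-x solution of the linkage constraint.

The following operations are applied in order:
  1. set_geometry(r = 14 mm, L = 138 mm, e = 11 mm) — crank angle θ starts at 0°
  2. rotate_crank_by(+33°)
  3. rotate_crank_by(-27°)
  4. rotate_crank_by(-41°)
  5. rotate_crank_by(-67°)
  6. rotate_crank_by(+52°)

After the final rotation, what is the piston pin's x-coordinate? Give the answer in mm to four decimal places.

set_geometry: r = 14 mm, L = 138 mm, e = 11 mm; θ ← 0°
rotate_crank_by(+33°): θ ← 0° +33° = 33°
rotate_crank_by(-27°): θ ← 33° -27° = 6°
rotate_crank_by(-41°): θ ← 6° -41° = -35°
rotate_crank_by(-67°): θ ← -35° -67° = -102°
rotate_crank_by(+52°): θ ← -102° +52° = -50°
crank pin P = (r cos θ, r sin θ) = (8.999027, -10.724622)
h = r sin θ − e = -10.724622 − 11 = -21.724622
x = r cos θ + √(L² − h²) = 8.999027 + √(19044.0 − 471.9592) = 8.999027 + 136.279275 = 145.278302

145.2783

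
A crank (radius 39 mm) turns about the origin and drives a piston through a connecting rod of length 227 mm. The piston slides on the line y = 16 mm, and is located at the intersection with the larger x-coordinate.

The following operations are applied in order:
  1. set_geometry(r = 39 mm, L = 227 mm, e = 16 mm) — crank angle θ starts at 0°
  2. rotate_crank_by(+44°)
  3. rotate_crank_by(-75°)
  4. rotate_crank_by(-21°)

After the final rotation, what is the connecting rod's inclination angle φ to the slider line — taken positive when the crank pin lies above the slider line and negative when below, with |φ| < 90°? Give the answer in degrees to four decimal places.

-11.8804

set_geometry: r = 39 mm, L = 227 mm, e = 16 mm; θ ← 0°
rotate_crank_by(+44°): θ ← 0° +44° = 44°
rotate_crank_by(-75°): θ ← 44° -75° = -31°
rotate_crank_by(-21°): θ ← -31° -21° = -52°
crank pin P = (r cos θ, r sin θ) = (24.010798, -30.732419)
h = r sin θ − e = -30.732419 − 16 = -46.732419
sin φ = h / L = -46.732419 / 227 = -0.20586969
φ = arcsin(-0.20586969) = -11.880415°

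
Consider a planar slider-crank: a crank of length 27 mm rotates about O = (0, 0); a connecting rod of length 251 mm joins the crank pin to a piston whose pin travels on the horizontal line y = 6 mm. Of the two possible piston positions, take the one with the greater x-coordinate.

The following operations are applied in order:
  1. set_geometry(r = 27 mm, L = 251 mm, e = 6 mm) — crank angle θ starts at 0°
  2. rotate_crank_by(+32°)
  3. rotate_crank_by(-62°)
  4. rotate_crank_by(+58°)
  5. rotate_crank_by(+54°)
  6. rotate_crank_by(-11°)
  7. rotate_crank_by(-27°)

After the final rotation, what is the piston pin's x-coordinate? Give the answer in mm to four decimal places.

set_geometry: r = 27 mm, L = 251 mm, e = 6 mm; θ ← 0°
rotate_crank_by(+32°): θ ← 0° +32° = 32°
rotate_crank_by(-62°): θ ← 32° -62° = -30°
rotate_crank_by(+58°): θ ← -30° +58° = 28°
rotate_crank_by(+54°): θ ← 28° +54° = 82°
rotate_crank_by(-11°): θ ← 82° -11° = 71°
rotate_crank_by(-27°): θ ← 71° -27° = 44°
crank pin P = (r cos θ, r sin θ) = (19.422175, 18.755776)
h = r sin θ − e = 18.755776 − 6 = 12.755776
x = r cos θ + √(L² − h²) = 19.422175 + √(63001.0 − 162.7098) = 19.422175 + 250.675667 = 270.097842

270.0978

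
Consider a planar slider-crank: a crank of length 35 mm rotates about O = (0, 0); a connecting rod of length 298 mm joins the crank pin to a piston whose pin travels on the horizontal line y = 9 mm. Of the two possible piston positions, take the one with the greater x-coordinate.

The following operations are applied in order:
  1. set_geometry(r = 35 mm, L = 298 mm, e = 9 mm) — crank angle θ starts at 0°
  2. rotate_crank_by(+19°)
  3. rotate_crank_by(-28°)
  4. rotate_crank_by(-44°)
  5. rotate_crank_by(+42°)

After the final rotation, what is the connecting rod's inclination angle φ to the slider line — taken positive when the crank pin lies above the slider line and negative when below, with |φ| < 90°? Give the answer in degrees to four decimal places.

-3.0158

set_geometry: r = 35 mm, L = 298 mm, e = 9 mm; θ ← 0°
rotate_crank_by(+19°): θ ← 0° +19° = 19°
rotate_crank_by(-28°): θ ← 19° -28° = -9°
rotate_crank_by(-44°): θ ← -9° -44° = -53°
rotate_crank_by(+42°): θ ← -53° +42° = -11°
crank pin P = (r cos θ, r sin θ) = (34.356951, -6.678315)
h = r sin θ − e = -6.678315 − 9 = -15.678315
sin φ = h / L = -15.678315 / 298 = -0.05261179
φ = arcsin(-0.05261179) = -3.015826°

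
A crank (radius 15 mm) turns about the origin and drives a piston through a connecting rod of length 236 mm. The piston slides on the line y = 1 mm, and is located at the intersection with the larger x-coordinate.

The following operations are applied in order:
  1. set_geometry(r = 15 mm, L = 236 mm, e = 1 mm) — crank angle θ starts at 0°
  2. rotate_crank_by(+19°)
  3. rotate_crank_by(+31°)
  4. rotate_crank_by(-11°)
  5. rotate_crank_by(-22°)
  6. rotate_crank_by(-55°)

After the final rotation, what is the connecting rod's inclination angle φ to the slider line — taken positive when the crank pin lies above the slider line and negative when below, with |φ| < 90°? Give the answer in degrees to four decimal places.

set_geometry: r = 15 mm, L = 236 mm, e = 1 mm; θ ← 0°
rotate_crank_by(+19°): θ ← 0° +19° = 19°
rotate_crank_by(+31°): θ ← 19° +31° = 50°
rotate_crank_by(-11°): θ ← 50° -11° = 39°
rotate_crank_by(-22°): θ ← 39° -22° = 17°
rotate_crank_by(-55°): θ ← 17° -55° = -38°
crank pin P = (r cos θ, r sin θ) = (11.820161, -9.234922)
h = r sin θ − e = -9.234922 − 1 = -10.234922
sin φ = h / L = -10.234922 / 236 = -0.04336831
φ = arcsin(-0.04336831) = -2.485601°

-2.4856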